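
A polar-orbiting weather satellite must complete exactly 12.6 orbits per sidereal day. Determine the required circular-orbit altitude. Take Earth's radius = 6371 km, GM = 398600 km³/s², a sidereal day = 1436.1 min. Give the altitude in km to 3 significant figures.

1420 km

Required period T = 86166 / 12.6 = 6838.6 s.
From T = 2π√(a³/μ): a = (μ T²/4π²)^(1/3) = (398600 × 6838.6² / 4π²)^(1/3) = 7787 km.
Altitude h = a − R = 7787 − 6371 = 1416 km.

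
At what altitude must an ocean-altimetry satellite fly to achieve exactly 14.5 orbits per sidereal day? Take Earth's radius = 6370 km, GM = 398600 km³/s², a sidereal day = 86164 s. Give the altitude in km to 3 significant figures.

Required period T = 86164 / 14.5 = 5942.3 s.
From T = 2π√(a³/μ): a = (μ T²/4π²)^(1/3) = (398600 × 5942.3² / 4π²)^(1/3) = 7091 km.
Altitude h = a − R = 7091 − 6370 = 721 km.

721 km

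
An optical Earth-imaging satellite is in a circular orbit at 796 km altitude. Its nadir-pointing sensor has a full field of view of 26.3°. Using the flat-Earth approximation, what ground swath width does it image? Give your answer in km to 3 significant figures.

Half-angle = 26.3°/2 = 13.15°.
Swath width ≈ 2h·tan(θ/2) = 2 × 796 × tan(13.15°) = 371.9 km.

372 km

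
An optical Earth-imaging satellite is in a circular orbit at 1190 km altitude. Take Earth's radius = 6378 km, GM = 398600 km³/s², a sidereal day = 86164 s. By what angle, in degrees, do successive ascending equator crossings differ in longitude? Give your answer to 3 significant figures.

Semi-major axis a = 6378 + 1190 = 7568 km. Period T = 2π√(a³/μ) = 2π√(7568³/398600) = 6552.1 s = 109.20 min.
During one orbit Earth rotates (6552.1 / 86164) × 360° = 27.38°.

27.4°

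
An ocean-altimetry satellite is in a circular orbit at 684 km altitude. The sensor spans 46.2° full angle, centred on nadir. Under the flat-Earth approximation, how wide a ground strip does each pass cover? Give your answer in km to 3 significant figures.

Half-angle = 46.2°/2 = 23.1°.
Swath width ≈ 2h·tan(θ/2) = 2 × 684 × tan(23.1°) = 583.5 km.

584 km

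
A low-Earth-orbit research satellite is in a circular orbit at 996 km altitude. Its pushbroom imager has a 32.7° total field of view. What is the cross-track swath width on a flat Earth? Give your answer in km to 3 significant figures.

584 km

Half-angle = 32.7°/2 = 16.35°.
Swath width ≈ 2h·tan(θ/2) = 2 × 996 × tan(16.35°) = 584.4 km.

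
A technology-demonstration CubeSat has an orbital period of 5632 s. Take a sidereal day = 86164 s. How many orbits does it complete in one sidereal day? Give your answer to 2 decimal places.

15.30

Orbits per sidereal day = 86164 / 5632.0 = 15.299.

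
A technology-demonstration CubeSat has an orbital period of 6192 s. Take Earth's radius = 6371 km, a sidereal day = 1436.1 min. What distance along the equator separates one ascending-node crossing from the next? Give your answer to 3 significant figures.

2880 km

During one orbit Earth rotates (6192.0 / 86166) × 360° = 25.87°.
At the equator that is 25.87° × (2π·6371/360) km/° = 25.87 × 111.2 = 2877 km.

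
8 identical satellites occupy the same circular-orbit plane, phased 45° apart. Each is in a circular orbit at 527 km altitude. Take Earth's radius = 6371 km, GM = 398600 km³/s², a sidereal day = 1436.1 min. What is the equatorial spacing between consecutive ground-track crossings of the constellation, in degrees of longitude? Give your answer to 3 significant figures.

Semi-major axis a = 6371 + 527 = 6898 km. Period T = 2π√(a³/μ) = 2π√(6898³/398600) = 5701.6 s = 95.03 min.
Single-satellite node shift = (5701.6/86166) × 360° = 23.82°.
With 8 satellites evenly phased, successive equator crossings are 23.82/8 = 2.978° apart.

2.98°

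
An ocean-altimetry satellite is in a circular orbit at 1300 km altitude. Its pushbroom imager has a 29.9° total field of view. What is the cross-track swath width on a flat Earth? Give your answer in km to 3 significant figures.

694 km

Half-angle = 29.9°/2 = 14.95°.
Swath width ≈ 2h·tan(θ/2) = 2 × 1300 × tan(14.95°) = 694.2 km.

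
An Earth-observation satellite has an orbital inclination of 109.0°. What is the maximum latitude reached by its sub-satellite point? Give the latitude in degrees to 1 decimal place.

71.0°

Retrograde orbit: the ground track reaches ±(180° − i) = ±(180 − 109.0) = ±71.0°.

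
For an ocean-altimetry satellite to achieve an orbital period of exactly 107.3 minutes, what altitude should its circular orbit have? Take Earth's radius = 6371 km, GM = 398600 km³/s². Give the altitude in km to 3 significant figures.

T = 107.3 min = 6438.0 s.
From T = 2π√(a³/μ): a = (μ T²/4π²)^(1/3) = (398600 × 6438.0² / 4π²)^(1/3) = 7480 km.
Altitude h = a − R = 7480 − 6371 = 1109 km.

1110 km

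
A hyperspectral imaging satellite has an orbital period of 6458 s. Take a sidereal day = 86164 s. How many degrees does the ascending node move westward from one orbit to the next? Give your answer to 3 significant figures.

During one orbit Earth rotates (6458.0 / 86164) × 360° = 26.98°.

27.0°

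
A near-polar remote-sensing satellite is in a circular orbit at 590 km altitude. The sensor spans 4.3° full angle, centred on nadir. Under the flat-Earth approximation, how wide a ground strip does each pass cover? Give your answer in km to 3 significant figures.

Half-angle = 4.3°/2 = 2.15°.
Swath width ≈ 2h·tan(θ/2) = 2 × 590 × tan(2.15°) = 44.3 km.

44.3 km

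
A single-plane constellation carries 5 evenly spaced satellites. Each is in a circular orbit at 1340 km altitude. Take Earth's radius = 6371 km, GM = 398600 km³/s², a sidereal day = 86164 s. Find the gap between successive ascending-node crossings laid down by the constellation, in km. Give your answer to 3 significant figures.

626 km

Semi-major axis a = 6371 + 1340 = 7711 km. Period T = 2π√(a³/μ) = 2π√(7711³/398600) = 6738.7 s = 112.31 min.
Single-satellite node shift = (6738.7/86164) × 360° = 28.15°.
With 5 satellites evenly phased, successive equator crossings are 28.15/5 = 5.631° apart.
That is 5.631 × 111.2 = 626 km at the equator.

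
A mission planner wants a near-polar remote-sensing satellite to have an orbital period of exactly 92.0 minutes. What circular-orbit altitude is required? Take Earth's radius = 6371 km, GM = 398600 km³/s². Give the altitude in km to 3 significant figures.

380 km

T = 92.0 min = 5520.0 s.
From T = 2π√(a³/μ): a = (μ T²/4π²)^(1/3) = (398600 × 5520.0² / 4π²)^(1/3) = 6751 km.
Altitude h = a − R = 6751 − 6371 = 380 km.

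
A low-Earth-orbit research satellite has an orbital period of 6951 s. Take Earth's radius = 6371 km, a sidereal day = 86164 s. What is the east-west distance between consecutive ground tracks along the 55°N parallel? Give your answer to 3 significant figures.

Node shift per orbit = (6951.0/86164) × 360° = 29.04°.
Equatorial spacing = 29.04 × 111.2 km/° = 3229 km.
At 55° latitude, spacing = 3229 × cos(55°) = 1852 km.

1850 km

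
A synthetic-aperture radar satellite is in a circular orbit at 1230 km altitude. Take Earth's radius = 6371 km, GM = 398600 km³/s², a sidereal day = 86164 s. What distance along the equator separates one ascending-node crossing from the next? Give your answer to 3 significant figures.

Semi-major axis a = 6371 + 1230 = 7601 km. Period T = 2π√(a³/μ) = 2π√(7601³/398600) = 6595.0 s = 109.92 min.
During one orbit Earth rotates (6595.0 / 86164) × 360° = 27.55°.
At the equator that is 27.55° × (2π·6371/360) km/° = 27.55 × 111.2 = 3064 km.

3060 km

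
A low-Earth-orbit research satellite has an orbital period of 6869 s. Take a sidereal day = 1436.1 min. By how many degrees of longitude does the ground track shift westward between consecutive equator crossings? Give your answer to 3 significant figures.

During one orbit Earth rotates (6869.0 / 86166) × 360° = 28.70°.

28.7°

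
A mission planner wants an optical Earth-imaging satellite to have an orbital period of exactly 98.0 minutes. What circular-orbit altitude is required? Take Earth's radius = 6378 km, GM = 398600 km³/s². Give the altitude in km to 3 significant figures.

663 km

T = 98.0 min = 5880.0 s.
From T = 2π√(a³/μ): a = (μ T²/4π²)^(1/3) = (398600 × 5880.0² / 4π²)^(1/3) = 7041 km.
Altitude h = a − R = 7041 − 6378 = 663 km.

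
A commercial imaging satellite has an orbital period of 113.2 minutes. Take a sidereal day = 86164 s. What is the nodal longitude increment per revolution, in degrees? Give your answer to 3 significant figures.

T = 113.2 min = 6792.0 s.
During one orbit Earth rotates (6792.0 / 86164) × 360° = 28.38°.

28.4°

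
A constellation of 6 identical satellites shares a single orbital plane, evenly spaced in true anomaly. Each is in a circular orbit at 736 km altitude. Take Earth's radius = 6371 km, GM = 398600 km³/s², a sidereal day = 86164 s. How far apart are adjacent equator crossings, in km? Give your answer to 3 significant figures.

462 km

Semi-major axis a = 6371 + 736 = 7107 km. Period T = 2π√(a³/μ) = 2π√(7107³/398600) = 5962.7 s = 99.38 min.
Single-satellite node shift = (5962.7/86164) × 360° = 24.91°.
With 6 satellites evenly phased, successive equator crossings are 24.91/6 = 4.152° apart.
That is 4.152 × 111.2 = 462 km at the equator.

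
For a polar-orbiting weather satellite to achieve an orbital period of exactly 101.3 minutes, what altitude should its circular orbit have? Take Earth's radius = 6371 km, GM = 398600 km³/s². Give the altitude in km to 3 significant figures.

827 km

T = 101.3 min = 6078.0 s.
From T = 2π√(a³/μ): a = (μ T²/4π²)^(1/3) = (398600 × 6078.0² / 4π²)^(1/3) = 7198 km.
Altitude h = a − R = 7198 − 6371 = 827 km.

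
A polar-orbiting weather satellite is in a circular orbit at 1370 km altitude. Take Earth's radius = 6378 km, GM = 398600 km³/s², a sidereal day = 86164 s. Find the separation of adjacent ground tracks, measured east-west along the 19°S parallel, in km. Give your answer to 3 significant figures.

2980 km

Semi-major axis a = 6378 + 1370 = 7748 km. Period T = 2π√(a³/μ) = 2π√(7748³/398600) = 6787.3 s = 113.12 min.
Node shift per orbit = (6787.3/86164) × 360° = 28.36°.
Equatorial spacing = 28.36 × 111.3 km/° = 3157 km.
At 19° latitude, spacing = 3157 × cos(19°) = 2985 km.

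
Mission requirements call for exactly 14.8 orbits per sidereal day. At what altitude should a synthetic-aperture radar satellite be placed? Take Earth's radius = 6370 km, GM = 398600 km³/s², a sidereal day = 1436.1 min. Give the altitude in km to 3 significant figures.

Required period T = 86166 / 14.8 = 5822.0 s.
From T = 2π√(a³/μ): a = (μ T²/4π²)^(1/3) = (398600 × 5822.0² / 4π²)^(1/3) = 6995 km.
Altitude h = a − R = 6995 − 6370 = 625 km.

625 km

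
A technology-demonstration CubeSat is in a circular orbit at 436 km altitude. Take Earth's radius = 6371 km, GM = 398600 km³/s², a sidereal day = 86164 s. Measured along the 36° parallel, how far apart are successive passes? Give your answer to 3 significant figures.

2100 km

Semi-major axis a = 6371 + 436 = 6807 km. Period T = 2π√(a³/μ) = 2π√(6807³/398600) = 5589.1 s = 93.15 min.
Node shift per orbit = (5589.1/86164) × 360° = 23.35°.
Equatorial spacing = 23.35 × 111.2 km/° = 2597 km.
At 36° latitude, spacing = 2597 × cos(36°) = 2101 km.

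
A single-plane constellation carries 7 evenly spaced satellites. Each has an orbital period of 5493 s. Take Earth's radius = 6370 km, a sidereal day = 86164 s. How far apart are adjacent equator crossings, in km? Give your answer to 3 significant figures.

Single-satellite node shift = (5493.0/86164) × 360° = 22.95°.
With 7 satellites evenly phased, successive equator crossings are 22.95/7 = 3.279° apart.
That is 3.279 × 111.2 = 365 km at the equator.

365 km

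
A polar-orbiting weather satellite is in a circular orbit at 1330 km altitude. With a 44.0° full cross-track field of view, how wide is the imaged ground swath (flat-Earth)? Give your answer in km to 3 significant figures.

Half-angle = 44.0°/2 = 22°.
Swath width ≈ 2h·tan(θ/2) = 2 × 1330 × tan(22°) = 1074.7 km.

1070 km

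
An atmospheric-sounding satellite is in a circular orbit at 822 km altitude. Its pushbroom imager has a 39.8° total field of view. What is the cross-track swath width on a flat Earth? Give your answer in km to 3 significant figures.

Half-angle = 39.8°/2 = 19.9°.
Swath width ≈ 2h·tan(θ/2) = 2 × 822 × tan(19.9°) = 595.1 km.

595 km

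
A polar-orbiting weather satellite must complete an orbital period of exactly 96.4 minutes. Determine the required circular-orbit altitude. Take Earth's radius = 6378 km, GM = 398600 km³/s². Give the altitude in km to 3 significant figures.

586 km

T = 96.4 min = 5784.0 s.
From T = 2π√(a³/μ): a = (μ T²/4π²)^(1/3) = (398600 × 5784.0² / 4π²)^(1/3) = 6964 km.
Altitude h = a − R = 6964 − 6378 = 586 km.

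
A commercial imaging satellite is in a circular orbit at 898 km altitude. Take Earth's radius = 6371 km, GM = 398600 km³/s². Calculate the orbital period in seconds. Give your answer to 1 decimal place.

Semi-major axis a = 6371 + 898 = 7269 km. Period T = 2π√(a³/μ) = 2π√(7269³/398600) = 6167.7 s = 102.79 min.

6167.7 seconds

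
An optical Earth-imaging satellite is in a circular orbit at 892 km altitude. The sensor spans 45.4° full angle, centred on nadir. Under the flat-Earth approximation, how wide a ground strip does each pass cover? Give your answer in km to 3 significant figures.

Half-angle = 45.4°/2 = 22.7°.
Swath width ≈ 2h·tan(θ/2) = 2 × 892 × tan(22.7°) = 746.3 km.

746 km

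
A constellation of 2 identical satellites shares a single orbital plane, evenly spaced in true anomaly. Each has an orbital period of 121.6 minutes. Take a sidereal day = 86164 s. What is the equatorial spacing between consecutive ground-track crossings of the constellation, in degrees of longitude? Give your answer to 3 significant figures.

T = 121.6 min = 7296.0 s.
Single-satellite node shift = (7296.0/86164) × 360° = 30.48°.
With 2 satellites evenly phased, successive equator crossings are 30.48/2 = 15.242° apart.

15.2°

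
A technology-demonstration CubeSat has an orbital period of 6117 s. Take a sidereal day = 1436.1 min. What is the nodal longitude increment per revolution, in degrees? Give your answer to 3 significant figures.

25.6°

During one orbit Earth rotates (6117.0 / 86166) × 360° = 25.56°.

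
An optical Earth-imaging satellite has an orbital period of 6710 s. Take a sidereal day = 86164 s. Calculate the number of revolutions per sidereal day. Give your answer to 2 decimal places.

Orbits per sidereal day = 86164 / 6710.0 = 12.841.

12.84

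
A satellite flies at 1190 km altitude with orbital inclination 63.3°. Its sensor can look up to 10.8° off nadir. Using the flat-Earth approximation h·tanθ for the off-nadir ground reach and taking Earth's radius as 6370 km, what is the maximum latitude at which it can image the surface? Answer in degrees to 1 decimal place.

65.3°

For a prograde orbit the ground track reaches latitude ±i = ±63.3°.
Sensor half-swath on the ground ≈ 1190·tan(10.8°) = 227 km = 2.04° of latitude.
Maximum observable latitude ≈ 63.3 + 2.04 = 65.3°.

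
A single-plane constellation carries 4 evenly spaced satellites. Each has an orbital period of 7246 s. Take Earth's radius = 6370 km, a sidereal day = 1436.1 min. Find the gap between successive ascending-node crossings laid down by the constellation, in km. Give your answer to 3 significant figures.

841 km

Single-satellite node shift = (7246.0/86166) × 360° = 30.27°.
With 4 satellites evenly phased, successive equator crossings are 30.27/4 = 7.568° apart.
That is 7.568 × 111.2 = 841 km at the equator.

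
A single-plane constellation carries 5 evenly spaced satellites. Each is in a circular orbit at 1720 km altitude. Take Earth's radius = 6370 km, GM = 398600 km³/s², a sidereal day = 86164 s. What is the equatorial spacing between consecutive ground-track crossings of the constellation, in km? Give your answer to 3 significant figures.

Semi-major axis a = 6370 + 1720 = 8090 km. Period T = 2π√(a³/μ) = 2π√(8090³/398600) = 7241.6 s = 120.69 min.
Single-satellite node shift = (7241.6/86164) × 360° = 30.26°.
With 5 satellites evenly phased, successive equator crossings are 30.26/5 = 6.051° apart.
That is 6.051 × 111.2 = 673 km at the equator.

673 km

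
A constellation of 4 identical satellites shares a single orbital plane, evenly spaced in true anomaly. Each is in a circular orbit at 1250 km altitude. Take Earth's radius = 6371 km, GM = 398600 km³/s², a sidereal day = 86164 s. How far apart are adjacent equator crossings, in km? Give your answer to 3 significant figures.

769 km

Semi-major axis a = 6371 + 1250 = 7621 km. Period T = 2π√(a³/μ) = 2π√(7621³/398600) = 6621.1 s = 110.35 min.
Single-satellite node shift = (6621.1/86164) × 360° = 27.66°.
With 4 satellites evenly phased, successive equator crossings are 27.66/4 = 6.916° apart.
That is 6.916 × 111.2 = 769 km at the equator.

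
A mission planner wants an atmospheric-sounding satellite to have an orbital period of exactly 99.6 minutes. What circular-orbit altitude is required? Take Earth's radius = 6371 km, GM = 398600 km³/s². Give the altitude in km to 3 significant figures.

T = 99.6 min = 5976.0 s.
From T = 2π√(a³/μ): a = (μ T²/4π²)^(1/3) = (398600 × 5976.0² / 4π²)^(1/3) = 7118 km.
Altitude h = a − R = 7118 − 6371 = 747 km.

747 km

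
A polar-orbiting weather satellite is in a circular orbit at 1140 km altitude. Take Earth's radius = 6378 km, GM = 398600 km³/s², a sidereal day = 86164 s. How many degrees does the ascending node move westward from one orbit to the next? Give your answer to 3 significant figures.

Semi-major axis a = 6378 + 1140 = 7518 km. Period T = 2π√(a³/μ) = 2π√(7518³/398600) = 6487.3 s = 108.12 min.
During one orbit Earth rotates (6487.3 / 86164) × 360° = 27.10°.

27.1°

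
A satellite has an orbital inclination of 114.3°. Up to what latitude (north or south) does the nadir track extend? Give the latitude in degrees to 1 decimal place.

65.7°

Retrograde orbit: the ground track reaches ±(180° − i) = ±(180 − 114.3) = ±65.7°.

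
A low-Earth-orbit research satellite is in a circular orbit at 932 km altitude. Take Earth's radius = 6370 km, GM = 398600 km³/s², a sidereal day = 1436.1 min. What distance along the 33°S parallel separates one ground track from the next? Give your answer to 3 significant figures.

2420 km

Semi-major axis a = 6370 + 932 = 7302 km. Period T = 2π√(a³/μ) = 2π√(7302³/398600) = 6209.7 s = 103.50 min.
Node shift per orbit = (6209.7/86166) × 360° = 25.94°.
Equatorial spacing = 25.94 × 111.2 km/° = 2884 km.
At 33° latitude, spacing = 2884 × cos(33°) = 2419 km.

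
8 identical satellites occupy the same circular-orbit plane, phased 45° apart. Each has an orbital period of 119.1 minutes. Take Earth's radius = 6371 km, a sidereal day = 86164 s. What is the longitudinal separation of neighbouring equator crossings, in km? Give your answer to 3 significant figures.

415 km

T = 119.1 min = 7146.0 s.
Single-satellite node shift = (7146.0/86164) × 360° = 29.86°.
With 8 satellites evenly phased, successive equator crossings are 29.86/8 = 3.732° apart.
That is 3.732 × 111.2 = 415 km at the equator.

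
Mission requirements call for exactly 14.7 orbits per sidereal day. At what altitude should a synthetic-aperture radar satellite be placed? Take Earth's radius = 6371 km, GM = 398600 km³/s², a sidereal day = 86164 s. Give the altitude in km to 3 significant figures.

655 km

Required period T = 86164 / 14.7 = 5861.5 s.
From T = 2π√(a³/μ): a = (μ T²/4π²)^(1/3) = (398600 × 5861.5² / 4π²)^(1/3) = 7026 km.
Altitude h = a − R = 7026 − 6371 = 655 km.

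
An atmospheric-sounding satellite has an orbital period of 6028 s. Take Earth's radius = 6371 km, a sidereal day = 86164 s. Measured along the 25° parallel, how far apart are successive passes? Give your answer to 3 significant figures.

2540 km

Node shift per orbit = (6028.0/86164) × 360° = 25.19°.
Equatorial spacing = 25.19 × 111.2 km/° = 2800 km.
At 25° latitude, spacing = 2800 × cos(25°) = 2538 km.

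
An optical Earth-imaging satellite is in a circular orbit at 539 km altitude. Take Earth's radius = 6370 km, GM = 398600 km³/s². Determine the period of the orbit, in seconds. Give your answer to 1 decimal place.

5715.2 seconds

Semi-major axis a = 6370 + 539 = 6909 km. Period T = 2π√(a³/μ) = 2π√(6909³/398600) = 5715.2 s = 95.25 min.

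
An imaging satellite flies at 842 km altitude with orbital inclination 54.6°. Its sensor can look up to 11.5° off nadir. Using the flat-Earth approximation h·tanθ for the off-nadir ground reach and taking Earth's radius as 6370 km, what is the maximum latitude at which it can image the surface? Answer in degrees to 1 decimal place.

For a prograde orbit the ground track reaches latitude ±i = ±54.6°.
Sensor half-swath on the ground ≈ 842·tan(11.5°) = 171 km = 1.54° of latitude.
Maximum observable latitude ≈ 54.6 + 1.54 = 56.1°.

56.1°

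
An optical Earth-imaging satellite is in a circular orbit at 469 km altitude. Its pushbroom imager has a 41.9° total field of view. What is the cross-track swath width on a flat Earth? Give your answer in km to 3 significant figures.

Half-angle = 41.9°/2 = 20.95°.
Swath width ≈ 2h·tan(θ/2) = 2 × 469 × tan(20.95°) = 359.1 km.

359 km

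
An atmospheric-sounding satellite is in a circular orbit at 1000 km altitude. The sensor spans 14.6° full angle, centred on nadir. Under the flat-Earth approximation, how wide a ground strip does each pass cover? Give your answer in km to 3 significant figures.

Half-angle = 14.6°/2 = 7.3°.
Swath width ≈ 2h·tan(θ/2) = 2 × 1000 × tan(7.3°) = 256.2 km.

256 km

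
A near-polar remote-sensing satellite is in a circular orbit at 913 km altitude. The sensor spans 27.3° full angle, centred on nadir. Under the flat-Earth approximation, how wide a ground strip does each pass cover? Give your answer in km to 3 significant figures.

Half-angle = 27.3°/2 = 13.65°.
Swath width ≈ 2h·tan(θ/2) = 2 × 913 × tan(13.65°) = 443.4 km.

443 km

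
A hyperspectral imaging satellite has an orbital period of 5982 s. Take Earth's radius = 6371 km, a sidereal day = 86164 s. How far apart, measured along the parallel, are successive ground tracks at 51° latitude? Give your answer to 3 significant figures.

1750 km

Node shift per orbit = (5982.0/86164) × 360° = 24.99°.
Equatorial spacing = 24.99 × 111.2 km/° = 2779 km.
At 51° latitude, spacing = 2779 × cos(51°) = 1749 km.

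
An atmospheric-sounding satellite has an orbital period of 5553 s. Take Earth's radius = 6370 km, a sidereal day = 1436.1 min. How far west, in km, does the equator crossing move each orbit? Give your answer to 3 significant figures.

During one orbit Earth rotates (5553.0 / 86166) × 360° = 23.20°.
At the equator that is 23.20° × (2π·6370/360) km/° = 23.20 × 111.2 = 2579 km.

2580 km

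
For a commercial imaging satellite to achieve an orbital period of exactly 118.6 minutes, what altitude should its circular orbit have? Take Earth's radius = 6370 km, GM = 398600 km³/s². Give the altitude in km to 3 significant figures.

1630 km

T = 118.6 min = 7116.0 s.
From T = 2π√(a³/μ): a = (μ T²/4π²)^(1/3) = (398600 × 7116.0² / 4π²)^(1/3) = 7996 km.
Altitude h = a − R = 7996 − 6370 = 1626 km.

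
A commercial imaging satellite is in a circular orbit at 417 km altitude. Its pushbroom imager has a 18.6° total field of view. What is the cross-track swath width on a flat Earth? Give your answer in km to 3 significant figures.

Half-angle = 18.6°/2 = 9.3°.
Swath width ≈ 2h·tan(θ/2) = 2 × 417 × tan(9.3°) = 136.6 km.

137 km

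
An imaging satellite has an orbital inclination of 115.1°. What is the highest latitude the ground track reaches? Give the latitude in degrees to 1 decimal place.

Retrograde orbit: the ground track reaches ±(180° − i) = ±(180 − 115.1) = ±64.9°.

64.9°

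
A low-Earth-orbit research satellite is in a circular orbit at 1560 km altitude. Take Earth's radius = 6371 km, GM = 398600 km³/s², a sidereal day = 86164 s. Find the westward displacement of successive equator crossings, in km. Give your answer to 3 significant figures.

3270 km

Semi-major axis a = 6371 + 1560 = 7931 km. Period T = 2π√(a³/μ) = 2π√(7931³/398600) = 7029.2 s = 117.15 min.
During one orbit Earth rotates (7029.2 / 86164) × 360° = 29.37°.
At the equator that is 29.37° × (2π·6371/360) km/° = 29.37 × 111.2 = 3266 km.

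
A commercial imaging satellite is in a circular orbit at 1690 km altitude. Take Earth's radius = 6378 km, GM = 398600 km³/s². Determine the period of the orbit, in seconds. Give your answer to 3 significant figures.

7210 seconds

Semi-major axis a = 6378 + 1690 = 8068 km. Period T = 2π√(a³/μ) = 2π√(8068³/398600) = 7212.1 s = 120.20 min.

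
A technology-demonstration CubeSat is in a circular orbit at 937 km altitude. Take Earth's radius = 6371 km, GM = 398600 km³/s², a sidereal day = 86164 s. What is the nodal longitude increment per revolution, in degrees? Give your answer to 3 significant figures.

26.0°

Semi-major axis a = 6371 + 937 = 7308 km. Period T = 2π√(a³/μ) = 2π√(7308³/398600) = 6217.4 s = 103.62 min.
During one orbit Earth rotates (6217.4 / 86164) × 360° = 25.98°.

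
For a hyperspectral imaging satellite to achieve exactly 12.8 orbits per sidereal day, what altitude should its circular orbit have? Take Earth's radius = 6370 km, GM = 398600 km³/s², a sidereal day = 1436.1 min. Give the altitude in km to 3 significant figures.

Required period T = 86166 / 12.8 = 6731.7 s.
From T = 2π√(a³/μ): a = (μ T²/4π²)^(1/3) = (398600 × 6731.7² / 4π²)^(1/3) = 7706 km.
Altitude h = a − R = 7706 − 6370 = 1336 km.

1340 km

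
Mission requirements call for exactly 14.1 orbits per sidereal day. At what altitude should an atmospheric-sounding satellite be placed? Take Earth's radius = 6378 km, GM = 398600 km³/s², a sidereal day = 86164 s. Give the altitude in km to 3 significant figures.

846 km

Required period T = 86164 / 14.1 = 6110.9 s.
From T = 2π√(a³/μ): a = (μ T²/4π²)^(1/3) = (398600 × 6110.9² / 4π²)^(1/3) = 7224 km.
Altitude h = a − R = 7224 − 6378 = 846 km.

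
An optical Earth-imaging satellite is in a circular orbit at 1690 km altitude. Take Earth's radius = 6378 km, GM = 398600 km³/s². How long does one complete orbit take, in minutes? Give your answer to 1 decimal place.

Semi-major axis a = 6378 + 1690 = 8068 km. Period T = 2π√(a³/μ) = 2π√(8068³/398600) = 7212.1 s = 120.20 min.

120.2 min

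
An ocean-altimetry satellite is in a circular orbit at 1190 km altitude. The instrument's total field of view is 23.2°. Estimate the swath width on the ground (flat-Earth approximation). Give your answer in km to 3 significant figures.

489 km

Half-angle = 23.2°/2 = 11.6°.
Swath width ≈ 2h·tan(θ/2) = 2 × 1190 × tan(11.6°) = 488.5 km.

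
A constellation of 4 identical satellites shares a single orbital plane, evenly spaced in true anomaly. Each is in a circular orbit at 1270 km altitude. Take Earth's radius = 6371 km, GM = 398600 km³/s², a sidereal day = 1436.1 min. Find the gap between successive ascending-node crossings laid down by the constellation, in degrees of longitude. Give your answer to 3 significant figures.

6.94°

Semi-major axis a = 6371 + 1270 = 7641 km. Period T = 2π√(a³/μ) = 2π√(7641³/398600) = 6647.2 s = 110.79 min.
Single-satellite node shift = (6647.2/86166) × 360° = 27.77°.
With 4 satellites evenly phased, successive equator crossings are 27.77/4 = 6.943° apart.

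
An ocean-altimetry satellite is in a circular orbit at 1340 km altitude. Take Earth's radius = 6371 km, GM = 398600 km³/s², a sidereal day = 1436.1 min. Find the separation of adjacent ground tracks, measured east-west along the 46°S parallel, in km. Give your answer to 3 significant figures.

2170 km

Semi-major axis a = 6371 + 1340 = 7711 km. Period T = 2π√(a³/μ) = 2π√(7711³/398600) = 6738.7 s = 112.31 min.
Node shift per orbit = (6738.7/86166) × 360° = 28.15°.
Equatorial spacing = 28.15 × 111.2 km/° = 3131 km.
At 46° latitude, spacing = 3131 × cos(46°) = 2175 km.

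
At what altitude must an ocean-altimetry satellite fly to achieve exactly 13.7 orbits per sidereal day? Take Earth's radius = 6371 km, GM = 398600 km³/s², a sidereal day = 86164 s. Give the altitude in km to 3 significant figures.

Required period T = 86164 / 13.7 = 6289.3 s.
From T = 2π√(a³/μ): a = (μ T²/4π²)^(1/3) = (398600 × 6289.3² / 4π²)^(1/3) = 7364 km.
Altitude h = a − R = 7364 − 6371 = 993 km.

993 km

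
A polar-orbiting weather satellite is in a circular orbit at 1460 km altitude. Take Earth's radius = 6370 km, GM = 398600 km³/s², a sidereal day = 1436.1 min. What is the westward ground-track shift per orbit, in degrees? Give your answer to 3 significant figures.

Semi-major axis a = 6370 + 1460 = 7830 km. Period T = 2π√(a³/μ) = 2π√(7830³/398600) = 6895.3 s = 114.92 min.
During one orbit Earth rotates (6895.3 / 86166) × 360° = 28.81°.

28.8°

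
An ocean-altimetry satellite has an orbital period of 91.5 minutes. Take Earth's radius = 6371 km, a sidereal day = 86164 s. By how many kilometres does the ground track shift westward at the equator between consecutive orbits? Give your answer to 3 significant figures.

2550 km

T = 91.5 min = 5490.0 s.
During one orbit Earth rotates (5490.0 / 86164) × 360° = 22.94°.
At the equator that is 22.94° × (2π·6371/360) km/° = 22.94 × 111.2 = 2551 km.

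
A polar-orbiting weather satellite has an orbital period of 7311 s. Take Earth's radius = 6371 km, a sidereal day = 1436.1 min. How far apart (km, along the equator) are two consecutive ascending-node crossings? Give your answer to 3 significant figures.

During one orbit Earth rotates (7311.0 / 86166) × 360° = 30.55°.
At the equator that is 30.55° × (2π·6371/360) km/° = 30.55 × 111.2 = 3396 km.

3400 km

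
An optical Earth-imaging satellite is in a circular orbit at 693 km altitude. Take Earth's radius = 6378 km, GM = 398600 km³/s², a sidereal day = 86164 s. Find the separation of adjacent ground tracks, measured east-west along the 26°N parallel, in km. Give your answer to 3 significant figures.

2470 km

Semi-major axis a = 6378 + 693 = 7071 km. Period T = 2π√(a³/μ) = 2π√(7071³/398600) = 5917.4 s = 98.62 min.
Node shift per orbit = (5917.4/86164) × 360° = 24.72°.
Equatorial spacing = 24.72 × 111.3 km/° = 2752 km.
At 26° latitude, spacing = 2752 × cos(26°) = 2474 km.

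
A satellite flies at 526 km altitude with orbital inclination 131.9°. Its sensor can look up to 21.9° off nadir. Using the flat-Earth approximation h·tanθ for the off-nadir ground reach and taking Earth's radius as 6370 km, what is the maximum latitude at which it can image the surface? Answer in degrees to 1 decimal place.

Retrograde orbit: the ground track reaches ±(180° − i) = ±(180 − 131.9) = ±48.1°.
Sensor half-swath on the ground ≈ 526·tan(21.9°) = 211 km = 1.90° of latitude.
Maximum observable latitude ≈ 48.1 + 1.90 = 50.0°.

50.0°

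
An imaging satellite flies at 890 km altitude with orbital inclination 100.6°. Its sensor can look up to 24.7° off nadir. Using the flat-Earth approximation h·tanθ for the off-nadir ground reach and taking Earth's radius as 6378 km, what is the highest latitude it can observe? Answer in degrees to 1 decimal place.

Retrograde orbit: the ground track reaches ±(180° − i) = ±(180 − 100.6) = ±79.4°.
Sensor half-swath on the ground ≈ 890·tan(24.7°) = 409 km = 3.68° of latitude.
Maximum observable latitude ≈ 79.4 + 3.68 = 83.1°.

83.1°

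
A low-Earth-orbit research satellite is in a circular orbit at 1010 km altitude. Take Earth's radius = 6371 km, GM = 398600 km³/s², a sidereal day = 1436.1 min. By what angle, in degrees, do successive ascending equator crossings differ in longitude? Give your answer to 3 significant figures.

26.4°

Semi-major axis a = 6371 + 1010 = 7381 km. Period T = 2π√(a³/μ) = 2π√(7381³/398600) = 6310.8 s = 105.18 min.
During one orbit Earth rotates (6310.8 / 86166) × 360° = 26.37°.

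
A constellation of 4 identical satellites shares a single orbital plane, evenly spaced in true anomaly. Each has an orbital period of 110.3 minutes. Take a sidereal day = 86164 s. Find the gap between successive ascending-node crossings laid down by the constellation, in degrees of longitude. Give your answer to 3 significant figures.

T = 110.3 min = 6618.0 s.
Single-satellite node shift = (6618.0/86164) × 360° = 27.65°.
With 4 satellites evenly phased, successive equator crossings are 27.65/4 = 6.913° apart.

6.91°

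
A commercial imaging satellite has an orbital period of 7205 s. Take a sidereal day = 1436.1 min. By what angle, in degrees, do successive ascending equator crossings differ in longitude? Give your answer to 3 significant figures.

30.1°

During one orbit Earth rotates (7205.0 / 86166) × 360° = 30.10°.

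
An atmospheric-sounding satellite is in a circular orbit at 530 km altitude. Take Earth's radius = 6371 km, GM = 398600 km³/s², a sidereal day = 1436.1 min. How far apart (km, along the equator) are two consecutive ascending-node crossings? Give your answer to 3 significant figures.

Semi-major axis a = 6371 + 530 = 6901 km. Period T = 2π√(a³/μ) = 2π√(6901³/398600) = 5705.3 s = 95.09 min.
During one orbit Earth rotates (5705.3 / 86166) × 360° = 23.84°.
At the equator that is 23.84° × (2π·6371/360) km/° = 23.84 × 111.2 = 2651 km.

2650 km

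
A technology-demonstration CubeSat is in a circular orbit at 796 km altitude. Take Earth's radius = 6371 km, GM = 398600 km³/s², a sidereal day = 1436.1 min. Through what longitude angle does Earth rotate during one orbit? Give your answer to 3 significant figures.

25.2°

Semi-major axis a = 6371 + 796 = 7167 km. Period T = 2π√(a³/μ) = 2π√(7167³/398600) = 6038.3 s = 100.64 min.
During one orbit Earth rotates (6038.3 / 86166) × 360° = 25.23°.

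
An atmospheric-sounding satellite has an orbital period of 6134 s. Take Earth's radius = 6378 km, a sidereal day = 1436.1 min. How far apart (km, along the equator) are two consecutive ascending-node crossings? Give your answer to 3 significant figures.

During one orbit Earth rotates (6134.0 / 86166) × 360° = 25.63°.
At the equator that is 25.63° × (2π·6378/360) km/° = 25.63 × 111.3 = 2853 km.

2850 km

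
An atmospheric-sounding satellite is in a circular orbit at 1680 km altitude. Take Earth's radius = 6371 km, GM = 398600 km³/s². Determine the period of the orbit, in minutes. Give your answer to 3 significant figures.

120 min

Semi-major axis a = 6371 + 1680 = 8051 km. Period T = 2π√(a³/μ) = 2π√(8051³/398600) = 7189.3 s = 119.82 min.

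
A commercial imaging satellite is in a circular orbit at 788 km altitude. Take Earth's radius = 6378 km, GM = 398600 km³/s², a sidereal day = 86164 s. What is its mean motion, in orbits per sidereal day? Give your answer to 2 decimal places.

Semi-major axis a = 6378 + 788 = 7166 km. Period T = 2π√(a³/μ) = 2π√(7166³/398600) = 6037.1 s = 100.62 min.
Orbits per sidereal day = 86164 / 6037.1 = 14.272.

14.27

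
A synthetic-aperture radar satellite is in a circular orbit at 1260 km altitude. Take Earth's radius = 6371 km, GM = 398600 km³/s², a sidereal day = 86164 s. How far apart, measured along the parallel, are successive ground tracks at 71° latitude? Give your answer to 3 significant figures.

1000 km

Semi-major axis a = 6371 + 1260 = 7631 km. Period T = 2π√(a³/μ) = 2π√(7631³/398600) = 6634.1 s = 110.57 min.
Node shift per orbit = (6634.1/86164) × 360° = 27.72°.
Equatorial spacing = 27.72 × 111.2 km/° = 3082 km.
At 71° latitude, spacing = 3082 × cos(71°) = 1003 km.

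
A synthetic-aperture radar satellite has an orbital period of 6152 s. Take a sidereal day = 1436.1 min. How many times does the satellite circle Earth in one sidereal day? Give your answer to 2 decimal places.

Orbits per sidereal day = 86166 / 6152.0 = 14.006.

14.01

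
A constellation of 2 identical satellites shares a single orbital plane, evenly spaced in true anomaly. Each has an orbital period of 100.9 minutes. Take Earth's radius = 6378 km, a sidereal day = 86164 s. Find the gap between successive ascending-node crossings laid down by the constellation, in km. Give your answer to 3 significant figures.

T = 100.9 min = 6054.0 s.
Single-satellite node shift = (6054.0/86164) × 360° = 25.29°.
With 2 satellites evenly phased, successive equator crossings are 25.29/2 = 12.647° apart.
That is 12.647 × 111.3 = 1408 km at the equator.

1410 km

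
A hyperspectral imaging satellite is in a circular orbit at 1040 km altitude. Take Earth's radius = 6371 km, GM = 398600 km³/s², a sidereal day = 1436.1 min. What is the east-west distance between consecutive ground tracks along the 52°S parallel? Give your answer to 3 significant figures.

1820 km

Semi-major axis a = 6371 + 1040 = 7411 km. Period T = 2π√(a³/μ) = 2π√(7411³/398600) = 6349.3 s = 105.82 min.
Node shift per orbit = (6349.3/86166) × 360° = 26.53°.
Equatorial spacing = 26.53 × 111.2 km/° = 2950 km.
At 52° latitude, spacing = 2950 × cos(52°) = 1816 km.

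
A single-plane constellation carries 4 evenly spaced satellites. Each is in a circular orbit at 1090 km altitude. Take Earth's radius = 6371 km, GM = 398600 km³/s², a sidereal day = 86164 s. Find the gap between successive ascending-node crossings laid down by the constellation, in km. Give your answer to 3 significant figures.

Semi-major axis a = 6371 + 1090 = 7461 km. Period T = 2π√(a³/μ) = 2π√(7461³/398600) = 6413.7 s = 106.89 min.
Single-satellite node shift = (6413.7/86164) × 360° = 26.80°.
With 4 satellites evenly phased, successive equator crossings are 26.80/4 = 6.699° apart.
That is 6.699 × 111.2 = 745 km at the equator.

745 km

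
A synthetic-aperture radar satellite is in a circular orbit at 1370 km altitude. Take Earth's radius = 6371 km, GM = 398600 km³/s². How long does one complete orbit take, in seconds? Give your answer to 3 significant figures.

Semi-major axis a = 6371 + 1370 = 7741 km. Period T = 2π√(a³/μ) = 2π√(7741³/398600) = 6778.1 s = 112.97 min.

6780 seconds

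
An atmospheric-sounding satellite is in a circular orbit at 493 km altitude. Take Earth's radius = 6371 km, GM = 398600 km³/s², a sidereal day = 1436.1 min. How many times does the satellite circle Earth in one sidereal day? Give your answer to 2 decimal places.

15.23

Semi-major axis a = 6371 + 493 = 6864 km. Period T = 2π√(a³/μ) = 2π√(6864³/398600) = 5659.5 s = 94.32 min.
Orbits per sidereal day = 86166 / 5659.5 = 15.225.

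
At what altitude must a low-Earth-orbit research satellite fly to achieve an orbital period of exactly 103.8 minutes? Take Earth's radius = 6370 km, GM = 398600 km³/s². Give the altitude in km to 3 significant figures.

T = 103.8 min = 6228.0 s.
From T = 2π√(a³/μ): a = (μ T²/4π²)^(1/3) = (398600 × 6228.0² / 4π²)^(1/3) = 7316 km.
Altitude h = a − R = 7316 − 6370 = 946 km.

946 km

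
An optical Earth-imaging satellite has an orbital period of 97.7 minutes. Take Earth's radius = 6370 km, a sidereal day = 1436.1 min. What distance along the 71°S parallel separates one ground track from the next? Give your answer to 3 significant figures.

T = 97.7 min = 5862.0 s.
Node shift per orbit = (5862.0/86166) × 360° = 24.49°.
Equatorial spacing = 24.49 × 111.2 km/° = 2723 km.
At 71° latitude, spacing = 2723 × cos(71°) = 886 km.

886 km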